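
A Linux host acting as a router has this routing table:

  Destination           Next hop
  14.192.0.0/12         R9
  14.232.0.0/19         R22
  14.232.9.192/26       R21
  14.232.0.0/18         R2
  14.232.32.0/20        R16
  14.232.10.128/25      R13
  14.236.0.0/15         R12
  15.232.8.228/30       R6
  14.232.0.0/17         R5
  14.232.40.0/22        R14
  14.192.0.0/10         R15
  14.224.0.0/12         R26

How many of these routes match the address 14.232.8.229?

Prefixes containing 14.232.8.229:
  14.192.0.0/10 (14.192.0.0 - 14.255.255.255)
  14.224.0.0/12 (14.224.0.0 - 14.239.255.255)
  14.232.0.0/17 (14.232.0.0 - 14.232.127.255)
  14.232.0.0/18 (14.232.0.0 - 14.232.63.255)
  14.232.0.0/19 (14.232.0.0 - 14.232.31.255)
Total matching entries: 5.

5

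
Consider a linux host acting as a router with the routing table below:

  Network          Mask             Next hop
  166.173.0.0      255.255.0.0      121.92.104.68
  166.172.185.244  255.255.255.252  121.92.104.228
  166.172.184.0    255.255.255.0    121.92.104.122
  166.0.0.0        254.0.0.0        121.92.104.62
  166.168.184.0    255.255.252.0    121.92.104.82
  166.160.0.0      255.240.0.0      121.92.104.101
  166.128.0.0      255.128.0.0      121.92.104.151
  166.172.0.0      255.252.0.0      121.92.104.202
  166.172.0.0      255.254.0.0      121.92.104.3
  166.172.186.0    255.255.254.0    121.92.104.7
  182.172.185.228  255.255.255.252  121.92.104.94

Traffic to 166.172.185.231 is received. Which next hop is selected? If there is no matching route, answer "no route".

Routes whose prefix contains 166.172.185.231:
  166.0.0.0/7 (166.0.0.0 - 167.255.255.255) -> 121.92.104.62
  166.128.0.0/9 (166.128.0.0 - 166.255.255.255) -> 121.92.104.151
  166.160.0.0/12 (166.160.0.0 - 166.175.255.255) -> 121.92.104.101
  166.172.0.0/14 (166.172.0.0 - 166.175.255.255) -> 121.92.104.202
  166.172.0.0/15 (166.172.0.0 - 166.173.255.255) -> 121.92.104.3
More-specific entries that do NOT match:
  166.172.185.244/30 (166.172.185.244 - 166.172.185.247) does not contain 166.172.185.231
  182.172.185.228/30 (182.172.185.228 - 182.172.185.231) does not contain 166.172.185.231
  166.172.184.0/24 (166.172.184.0 - 166.172.184.255) does not contain 166.172.185.231
  166.172.186.0/23 (166.172.186.0 - 166.172.187.255) does not contain 166.172.185.231
  166.168.184.0/22 (166.168.184.0 - 166.168.187.255) does not contain 166.172.185.231
  166.173.0.0/16 (166.173.0.0 - 166.173.255.255) does not contain 166.172.185.231
Longest matching prefix is /15 -> next hop 121.92.104.3.

121.92.104.3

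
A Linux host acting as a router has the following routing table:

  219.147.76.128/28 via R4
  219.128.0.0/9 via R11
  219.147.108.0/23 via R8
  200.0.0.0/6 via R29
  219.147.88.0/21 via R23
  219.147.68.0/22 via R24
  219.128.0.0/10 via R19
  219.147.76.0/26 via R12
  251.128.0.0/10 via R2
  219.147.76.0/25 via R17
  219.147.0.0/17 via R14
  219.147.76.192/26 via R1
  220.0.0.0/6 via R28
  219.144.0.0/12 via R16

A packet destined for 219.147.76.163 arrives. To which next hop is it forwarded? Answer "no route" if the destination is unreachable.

R14

Routes whose prefix contains 219.147.76.163:
  219.128.0.0/9 (219.128.0.0 - 219.255.255.255) -> R11
  219.128.0.0/10 (219.128.0.0 - 219.191.255.255) -> R19
  219.144.0.0/12 (219.144.0.0 - 219.159.255.255) -> R16
  219.147.0.0/17 (219.147.0.0 - 219.147.127.255) -> R14
More-specific entries that do NOT match:
  219.147.76.128/28 (219.147.76.128 - 219.147.76.143) does not contain 219.147.76.163
  219.147.76.0/26 (219.147.76.0 - 219.147.76.63) does not contain 219.147.76.163
  219.147.76.192/26 (219.147.76.192 - 219.147.76.255) does not contain 219.147.76.163
  219.147.76.0/25 (219.147.76.0 - 219.147.76.127) does not contain 219.147.76.163
  219.147.108.0/23 (219.147.108.0 - 219.147.109.255) does not contain 219.147.76.163
  219.147.68.0/22 (219.147.68.0 - 219.147.71.255) does not contain 219.147.76.163
  219.147.88.0/21 (219.147.88.0 - 219.147.95.255) does not contain 219.147.76.163
Longest matching prefix is /17 -> next hop R14.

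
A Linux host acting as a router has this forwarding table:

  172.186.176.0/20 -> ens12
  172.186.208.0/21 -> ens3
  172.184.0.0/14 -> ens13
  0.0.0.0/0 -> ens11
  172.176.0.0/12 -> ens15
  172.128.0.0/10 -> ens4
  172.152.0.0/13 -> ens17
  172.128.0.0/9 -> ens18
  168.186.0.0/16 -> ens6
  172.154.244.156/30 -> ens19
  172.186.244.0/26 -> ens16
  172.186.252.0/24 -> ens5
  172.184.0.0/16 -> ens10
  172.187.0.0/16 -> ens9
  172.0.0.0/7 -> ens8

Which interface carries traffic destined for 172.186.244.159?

ens13

Routes whose prefix contains 172.186.244.159:
  0.0.0.0/0 (default, matches everything) -> ens11
  172.0.0.0/7 (172.0.0.0 - 173.255.255.255) -> ens8
  172.128.0.0/9 (172.128.0.0 - 172.255.255.255) -> ens18
  172.128.0.0/10 (172.128.0.0 - 172.191.255.255) -> ens4
  172.176.0.0/12 (172.176.0.0 - 172.191.255.255) -> ens15
  172.184.0.0/14 (172.184.0.0 - 172.187.255.255) -> ens13
More-specific entries that do NOT match:
  172.154.244.156/30 (172.154.244.156 - 172.154.244.159) does not contain 172.186.244.159
  172.186.244.0/26 (172.186.244.0 - 172.186.244.63) does not contain 172.186.244.159
  172.186.252.0/24 (172.186.252.0 - 172.186.252.255) does not contain 172.186.244.159
  172.186.208.0/21 (172.186.208.0 - 172.186.215.255) does not contain 172.186.244.159
  172.186.176.0/20 (172.186.176.0 - 172.186.191.255) does not contain 172.186.244.159
  168.186.0.0/16 (168.186.0.0 - 168.186.255.255) does not contain 172.186.244.159
  172.184.0.0/16 (172.184.0.0 - 172.184.255.255) does not contain 172.186.244.159
  172.187.0.0/16 (172.187.0.0 - 172.187.255.255) does not contain 172.186.244.159
Longest matching prefix is /14 -> interface ens13.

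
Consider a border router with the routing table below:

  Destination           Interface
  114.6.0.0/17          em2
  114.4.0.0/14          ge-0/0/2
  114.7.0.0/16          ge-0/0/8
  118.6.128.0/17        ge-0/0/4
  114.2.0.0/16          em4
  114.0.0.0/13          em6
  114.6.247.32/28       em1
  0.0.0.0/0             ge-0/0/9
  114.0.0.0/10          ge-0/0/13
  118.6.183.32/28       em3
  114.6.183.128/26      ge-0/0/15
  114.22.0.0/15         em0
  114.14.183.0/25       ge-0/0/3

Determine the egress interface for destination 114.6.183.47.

Routes whose prefix contains 114.6.183.47:
  0.0.0.0/0 (default, matches everything) -> ge-0/0/9
  114.0.0.0/10 (114.0.0.0 - 114.63.255.255) -> ge-0/0/13
  114.0.0.0/13 (114.0.0.0 - 114.7.255.255) -> em6
  114.4.0.0/14 (114.4.0.0 - 114.7.255.255) -> ge-0/0/2
More-specific entries that do NOT match:
  114.6.247.32/28 (114.6.247.32 - 114.6.247.47) does not contain 114.6.183.47
  118.6.183.32/28 (118.6.183.32 - 118.6.183.47) does not contain 114.6.183.47
  114.6.183.128/26 (114.6.183.128 - 114.6.183.191) does not contain 114.6.183.47
  114.14.183.0/25 (114.14.183.0 - 114.14.183.127) does not contain 114.6.183.47
  114.6.0.0/17 (114.6.0.0 - 114.6.127.255) does not contain 114.6.183.47
  118.6.128.0/17 (118.6.128.0 - 118.6.255.255) does not contain 114.6.183.47
  114.7.0.0/16 (114.7.0.0 - 114.7.255.255) does not contain 114.6.183.47
  114.2.0.0/16 (114.2.0.0 - 114.2.255.255) does not contain 114.6.183.47
  114.22.0.0/15 (114.22.0.0 - 114.23.255.255) does not contain 114.6.183.47
Longest matching prefix is /14 -> interface ge-0/0/2.

ge-0/0/2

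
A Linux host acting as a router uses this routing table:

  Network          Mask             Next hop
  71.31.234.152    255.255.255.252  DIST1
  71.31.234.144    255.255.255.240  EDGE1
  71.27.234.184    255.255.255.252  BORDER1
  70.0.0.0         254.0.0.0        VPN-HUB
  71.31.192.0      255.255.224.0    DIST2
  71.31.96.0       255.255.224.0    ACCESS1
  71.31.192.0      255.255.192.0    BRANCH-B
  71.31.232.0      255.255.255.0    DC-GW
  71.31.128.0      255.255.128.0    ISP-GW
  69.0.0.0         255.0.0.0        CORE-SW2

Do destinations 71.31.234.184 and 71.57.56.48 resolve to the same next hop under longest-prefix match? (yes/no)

no

71.31.234.184: longest match 71.31.192.0/18 -> BRANCH-B
71.57.56.48: longest match 70.0.0.0/7 -> VPN-HUB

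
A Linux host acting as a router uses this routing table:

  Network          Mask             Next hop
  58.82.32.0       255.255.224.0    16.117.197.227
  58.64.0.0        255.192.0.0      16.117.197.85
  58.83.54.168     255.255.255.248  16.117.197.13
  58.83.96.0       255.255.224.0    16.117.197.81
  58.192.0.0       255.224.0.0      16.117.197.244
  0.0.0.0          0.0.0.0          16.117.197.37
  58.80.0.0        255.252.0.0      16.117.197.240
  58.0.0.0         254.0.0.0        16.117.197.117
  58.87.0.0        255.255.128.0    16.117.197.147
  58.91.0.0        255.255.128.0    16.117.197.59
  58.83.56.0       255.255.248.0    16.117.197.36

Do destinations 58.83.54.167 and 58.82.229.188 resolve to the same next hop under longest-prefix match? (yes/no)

58.83.54.167: longest match 58.80.0.0/14 -> 16.117.197.240
58.82.229.188: longest match 58.80.0.0/14 -> 16.117.197.240

yes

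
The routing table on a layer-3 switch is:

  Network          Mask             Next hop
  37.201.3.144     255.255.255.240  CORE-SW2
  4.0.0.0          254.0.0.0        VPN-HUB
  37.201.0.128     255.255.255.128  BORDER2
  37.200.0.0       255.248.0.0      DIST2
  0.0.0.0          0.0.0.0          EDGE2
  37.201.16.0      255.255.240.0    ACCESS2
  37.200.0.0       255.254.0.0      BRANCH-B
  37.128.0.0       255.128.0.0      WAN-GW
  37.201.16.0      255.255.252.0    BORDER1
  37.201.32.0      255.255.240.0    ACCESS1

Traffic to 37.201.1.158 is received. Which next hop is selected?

BRANCH-B

Routes whose prefix contains 37.201.1.158:
  0.0.0.0/0 (default, matches everything) -> EDGE2
  37.128.0.0/9 (37.128.0.0 - 37.255.255.255) -> WAN-GW
  37.200.0.0/13 (37.200.0.0 - 37.207.255.255) -> DIST2
  37.200.0.0/15 (37.200.0.0 - 37.201.255.255) -> BRANCH-B
More-specific entries that do NOT match:
  37.201.3.144/28 (37.201.3.144 - 37.201.3.159) does not contain 37.201.1.158
  37.201.0.128/25 (37.201.0.128 - 37.201.0.255) does not contain 37.201.1.158
  37.201.16.0/22 (37.201.16.0 - 37.201.19.255) does not contain 37.201.1.158
  37.201.16.0/20 (37.201.16.0 - 37.201.31.255) does not contain 37.201.1.158
  37.201.32.0/20 (37.201.32.0 - 37.201.47.255) does not contain 37.201.1.158
Longest matching prefix is /15 -> next hop BRANCH-B.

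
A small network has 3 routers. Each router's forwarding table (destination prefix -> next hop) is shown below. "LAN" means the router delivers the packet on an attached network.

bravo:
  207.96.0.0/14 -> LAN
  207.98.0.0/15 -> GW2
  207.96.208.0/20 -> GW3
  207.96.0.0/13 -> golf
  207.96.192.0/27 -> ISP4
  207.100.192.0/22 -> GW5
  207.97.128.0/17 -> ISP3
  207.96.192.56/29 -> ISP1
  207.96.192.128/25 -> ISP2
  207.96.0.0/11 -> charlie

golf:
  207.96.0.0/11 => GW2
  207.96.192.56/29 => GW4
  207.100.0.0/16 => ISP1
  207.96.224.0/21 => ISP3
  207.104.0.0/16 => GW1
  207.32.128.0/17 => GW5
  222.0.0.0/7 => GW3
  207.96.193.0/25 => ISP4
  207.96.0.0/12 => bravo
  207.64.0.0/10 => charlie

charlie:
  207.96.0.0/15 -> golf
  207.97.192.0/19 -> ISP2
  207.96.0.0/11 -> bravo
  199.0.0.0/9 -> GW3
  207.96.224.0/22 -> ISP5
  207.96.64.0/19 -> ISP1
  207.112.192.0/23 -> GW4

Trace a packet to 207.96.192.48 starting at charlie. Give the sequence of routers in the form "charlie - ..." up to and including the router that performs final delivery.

At charlie: longest match for 207.96.192.48 is 207.96.0.0/15 -> golf
At golf: longest match for 207.96.192.48 is 207.96.0.0/12 -> bravo
At bravo: longest match for 207.96.192.48 is 207.96.0.0/14 -> LAN

charlie - golf - bravo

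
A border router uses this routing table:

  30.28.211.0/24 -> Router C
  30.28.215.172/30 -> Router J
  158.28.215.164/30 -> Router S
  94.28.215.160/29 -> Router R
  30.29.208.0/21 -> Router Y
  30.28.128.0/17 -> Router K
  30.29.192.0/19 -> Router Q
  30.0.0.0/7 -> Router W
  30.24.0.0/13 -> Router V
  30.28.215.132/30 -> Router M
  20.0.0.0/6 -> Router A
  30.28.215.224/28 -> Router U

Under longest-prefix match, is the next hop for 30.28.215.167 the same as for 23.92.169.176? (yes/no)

no

30.28.215.167: longest match 30.28.128.0/17 -> Router K
23.92.169.176: longest match 20.0.0.0/6 -> Router A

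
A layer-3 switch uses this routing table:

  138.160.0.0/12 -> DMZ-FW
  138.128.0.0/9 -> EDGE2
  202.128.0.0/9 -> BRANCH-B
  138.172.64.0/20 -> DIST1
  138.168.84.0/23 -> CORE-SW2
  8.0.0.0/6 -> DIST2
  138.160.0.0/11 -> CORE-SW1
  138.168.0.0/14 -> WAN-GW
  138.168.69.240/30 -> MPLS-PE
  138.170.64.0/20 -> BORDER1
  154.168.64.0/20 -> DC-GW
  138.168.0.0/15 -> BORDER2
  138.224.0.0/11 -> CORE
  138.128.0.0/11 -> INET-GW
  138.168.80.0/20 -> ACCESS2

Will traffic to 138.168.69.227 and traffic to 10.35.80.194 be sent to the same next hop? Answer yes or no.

138.168.69.227: longest match 138.168.0.0/15 -> BORDER2
10.35.80.194: longest match 8.0.0.0/6 -> DIST2

no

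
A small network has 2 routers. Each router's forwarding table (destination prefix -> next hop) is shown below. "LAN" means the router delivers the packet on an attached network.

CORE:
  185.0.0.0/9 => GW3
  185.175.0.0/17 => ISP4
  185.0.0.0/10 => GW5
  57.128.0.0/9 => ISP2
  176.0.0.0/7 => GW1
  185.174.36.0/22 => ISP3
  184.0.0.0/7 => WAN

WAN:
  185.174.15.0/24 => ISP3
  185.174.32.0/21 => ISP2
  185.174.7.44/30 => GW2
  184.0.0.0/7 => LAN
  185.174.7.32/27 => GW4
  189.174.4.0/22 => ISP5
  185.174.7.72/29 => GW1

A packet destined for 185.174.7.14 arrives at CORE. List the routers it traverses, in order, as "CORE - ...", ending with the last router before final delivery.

CORE - WAN

At CORE: longest match for 185.174.7.14 is 184.0.0.0/7 -> WAN
At WAN: longest match for 185.174.7.14 is 184.0.0.0/7 -> LAN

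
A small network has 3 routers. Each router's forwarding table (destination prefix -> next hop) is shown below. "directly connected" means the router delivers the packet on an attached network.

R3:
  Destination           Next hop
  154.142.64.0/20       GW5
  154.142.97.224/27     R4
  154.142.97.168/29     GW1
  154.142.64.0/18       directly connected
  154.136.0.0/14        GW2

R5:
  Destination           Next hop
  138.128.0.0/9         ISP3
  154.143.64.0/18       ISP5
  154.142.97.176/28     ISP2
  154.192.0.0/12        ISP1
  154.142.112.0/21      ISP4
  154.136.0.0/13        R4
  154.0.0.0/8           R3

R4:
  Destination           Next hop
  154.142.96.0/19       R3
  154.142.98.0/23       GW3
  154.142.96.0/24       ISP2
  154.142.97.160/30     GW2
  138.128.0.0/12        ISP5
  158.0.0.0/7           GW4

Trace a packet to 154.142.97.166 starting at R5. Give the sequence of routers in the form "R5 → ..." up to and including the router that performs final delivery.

At R5: longest match for 154.142.97.166 is 154.136.0.0/13 -> R4
At R4: longest match for 154.142.97.166 is 154.142.96.0/19 -> R3
At R3: longest match for 154.142.97.166 is 154.142.64.0/18 -> directly connected

R5 → R4 → R3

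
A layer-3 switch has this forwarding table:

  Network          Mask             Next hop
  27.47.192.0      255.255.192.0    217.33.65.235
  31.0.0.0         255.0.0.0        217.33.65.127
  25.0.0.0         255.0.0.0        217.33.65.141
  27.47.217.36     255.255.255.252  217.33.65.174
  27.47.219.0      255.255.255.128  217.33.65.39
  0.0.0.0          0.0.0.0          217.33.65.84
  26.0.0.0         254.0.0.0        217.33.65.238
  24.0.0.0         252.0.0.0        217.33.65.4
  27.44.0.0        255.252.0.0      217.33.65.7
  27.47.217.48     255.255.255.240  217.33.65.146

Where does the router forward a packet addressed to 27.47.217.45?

217.33.65.235

Routes whose prefix contains 27.47.217.45:
  0.0.0.0/0 (default, matches everything) -> 217.33.65.84
  24.0.0.0/6 (24.0.0.0 - 27.255.255.255) -> 217.33.65.4
  26.0.0.0/7 (26.0.0.0 - 27.255.255.255) -> 217.33.65.238
  27.44.0.0/14 (27.44.0.0 - 27.47.255.255) -> 217.33.65.7
  27.47.192.0/18 (27.47.192.0 - 27.47.255.255) -> 217.33.65.235
More-specific entries that do NOT match:
  27.47.217.36/30 (27.47.217.36 - 27.47.217.39) does not contain 27.47.217.45
  27.47.217.48/28 (27.47.217.48 - 27.47.217.63) does not contain 27.47.217.45
  27.47.219.0/25 (27.47.219.0 - 27.47.219.127) does not contain 27.47.217.45
Longest matching prefix is /18 -> next hop 217.33.65.235.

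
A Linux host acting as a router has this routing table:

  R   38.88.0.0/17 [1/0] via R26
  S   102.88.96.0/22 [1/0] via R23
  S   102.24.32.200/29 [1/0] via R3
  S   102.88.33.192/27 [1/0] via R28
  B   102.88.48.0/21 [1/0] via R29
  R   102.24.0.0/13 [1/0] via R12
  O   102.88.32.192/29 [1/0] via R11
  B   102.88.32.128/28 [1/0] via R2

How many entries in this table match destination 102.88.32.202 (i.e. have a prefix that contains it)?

0

No listed prefix contains 102.88.32.202.
Total matching entries: 0.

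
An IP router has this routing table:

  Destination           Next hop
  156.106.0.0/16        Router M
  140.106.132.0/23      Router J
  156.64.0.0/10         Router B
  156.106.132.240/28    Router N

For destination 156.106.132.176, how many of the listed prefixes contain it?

2

Prefixes containing 156.106.132.176:
  156.64.0.0/10 (156.64.0.0 - 156.127.255.255)
  156.106.0.0/16 (156.106.0.0 - 156.106.255.255)
Total matching entries: 2.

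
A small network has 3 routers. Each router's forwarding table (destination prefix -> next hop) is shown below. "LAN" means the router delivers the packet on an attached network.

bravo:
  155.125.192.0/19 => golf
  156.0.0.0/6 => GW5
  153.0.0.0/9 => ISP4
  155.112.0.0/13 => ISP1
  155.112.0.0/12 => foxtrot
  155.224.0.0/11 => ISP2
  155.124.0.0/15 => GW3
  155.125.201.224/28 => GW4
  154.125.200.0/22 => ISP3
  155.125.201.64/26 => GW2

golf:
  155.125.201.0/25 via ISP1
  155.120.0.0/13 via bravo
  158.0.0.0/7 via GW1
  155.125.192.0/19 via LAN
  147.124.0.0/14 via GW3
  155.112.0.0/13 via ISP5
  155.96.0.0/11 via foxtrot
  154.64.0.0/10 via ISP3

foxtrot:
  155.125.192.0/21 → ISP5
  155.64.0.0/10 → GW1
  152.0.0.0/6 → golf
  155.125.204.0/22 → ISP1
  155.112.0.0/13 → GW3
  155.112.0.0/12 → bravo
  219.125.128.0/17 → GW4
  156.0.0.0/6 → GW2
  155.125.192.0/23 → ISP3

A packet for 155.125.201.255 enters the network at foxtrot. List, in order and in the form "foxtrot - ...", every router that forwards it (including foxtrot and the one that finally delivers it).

At foxtrot: longest match for 155.125.201.255 is 155.112.0.0/12 -> bravo
At bravo: longest match for 155.125.201.255 is 155.125.192.0/19 -> golf
At golf: longest match for 155.125.201.255 is 155.125.192.0/19 -> LAN

foxtrot - bravo - golf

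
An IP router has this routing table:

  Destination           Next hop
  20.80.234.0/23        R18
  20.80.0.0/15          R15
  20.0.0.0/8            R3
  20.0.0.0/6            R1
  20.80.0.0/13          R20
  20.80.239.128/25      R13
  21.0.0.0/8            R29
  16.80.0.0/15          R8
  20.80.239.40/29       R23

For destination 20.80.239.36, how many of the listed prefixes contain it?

4

Prefixes containing 20.80.239.36:
  20.0.0.0/6 (20.0.0.0 - 23.255.255.255)
  20.0.0.0/8 (20.0.0.0 - 20.255.255.255)
  20.80.0.0/13 (20.80.0.0 - 20.87.255.255)
  20.80.0.0/15 (20.80.0.0 - 20.81.255.255)
Total matching entries: 4.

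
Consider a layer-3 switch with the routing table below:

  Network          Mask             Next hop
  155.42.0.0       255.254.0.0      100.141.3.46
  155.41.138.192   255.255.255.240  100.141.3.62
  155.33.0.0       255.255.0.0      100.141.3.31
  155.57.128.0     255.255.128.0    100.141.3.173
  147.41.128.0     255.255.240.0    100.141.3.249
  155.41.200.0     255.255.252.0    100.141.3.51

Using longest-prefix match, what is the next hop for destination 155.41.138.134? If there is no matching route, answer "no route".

No entry's prefix contains 155.41.138.134; there is no default route.

no route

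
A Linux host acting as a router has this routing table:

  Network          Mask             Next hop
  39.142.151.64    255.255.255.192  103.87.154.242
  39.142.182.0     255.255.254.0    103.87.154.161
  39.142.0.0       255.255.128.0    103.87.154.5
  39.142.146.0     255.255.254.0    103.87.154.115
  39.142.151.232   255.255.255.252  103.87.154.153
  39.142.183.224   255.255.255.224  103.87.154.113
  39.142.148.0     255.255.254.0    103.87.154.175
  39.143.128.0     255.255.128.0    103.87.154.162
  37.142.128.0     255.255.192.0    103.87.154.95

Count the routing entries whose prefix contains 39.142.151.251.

0

No listed prefix contains 39.142.151.251.
Total matching entries: 0.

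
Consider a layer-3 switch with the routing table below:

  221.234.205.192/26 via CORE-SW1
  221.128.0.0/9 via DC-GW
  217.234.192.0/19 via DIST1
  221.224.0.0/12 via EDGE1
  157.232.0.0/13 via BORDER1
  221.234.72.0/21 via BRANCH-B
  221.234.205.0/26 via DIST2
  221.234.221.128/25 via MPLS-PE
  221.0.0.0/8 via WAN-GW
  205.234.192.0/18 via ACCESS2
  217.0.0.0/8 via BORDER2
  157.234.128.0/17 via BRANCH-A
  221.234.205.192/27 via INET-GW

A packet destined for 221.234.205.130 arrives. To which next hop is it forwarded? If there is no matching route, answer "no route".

EDGE1

Routes whose prefix contains 221.234.205.130:
  221.0.0.0/8 (221.0.0.0 - 221.255.255.255) -> WAN-GW
  221.128.0.0/9 (221.128.0.0 - 221.255.255.255) -> DC-GW
  221.224.0.0/12 (221.224.0.0 - 221.239.255.255) -> EDGE1
More-specific entries that do NOT match:
  221.234.205.192/27 (221.234.205.192 - 221.234.205.223) does not contain 221.234.205.130
  221.234.205.192/26 (221.234.205.192 - 221.234.205.255) does not contain 221.234.205.130
  221.234.205.0/26 (221.234.205.0 - 221.234.205.63) does not contain 221.234.205.130
  221.234.221.128/25 (221.234.221.128 - 221.234.221.255) does not contain 221.234.205.130
  221.234.72.0/21 (221.234.72.0 - 221.234.79.255) does not contain 221.234.205.130
  217.234.192.0/19 (217.234.192.0 - 217.234.223.255) does not contain 221.234.205.130
  205.234.192.0/18 (205.234.192.0 - 205.234.255.255) does not contain 221.234.205.130
  157.234.128.0/17 (157.234.128.0 - 157.234.255.255) does not contain 221.234.205.130
  157.232.0.0/13 (157.232.0.0 - 157.239.255.255) does not contain 221.234.205.130
Longest matching prefix is /12 -> next hop EDGE1.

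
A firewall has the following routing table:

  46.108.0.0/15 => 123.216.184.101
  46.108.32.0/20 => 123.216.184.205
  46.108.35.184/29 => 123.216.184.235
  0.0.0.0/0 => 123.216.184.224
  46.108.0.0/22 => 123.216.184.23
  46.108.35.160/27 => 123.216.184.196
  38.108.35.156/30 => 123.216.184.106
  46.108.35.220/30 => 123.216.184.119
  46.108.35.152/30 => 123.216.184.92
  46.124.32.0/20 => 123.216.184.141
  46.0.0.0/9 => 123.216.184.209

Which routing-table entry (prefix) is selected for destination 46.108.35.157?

46.108.32.0/20

Entries matching 46.108.35.157:
  0.0.0.0/0 (default, matches everything)
  46.0.0.0/9 (46.0.0.0 - 46.127.255.255)
  46.108.0.0/15 (46.108.0.0 - 46.109.255.255)
  46.108.32.0/20 (46.108.32.0 - 46.108.47.255)
Most specific is 46.108.32.0/20.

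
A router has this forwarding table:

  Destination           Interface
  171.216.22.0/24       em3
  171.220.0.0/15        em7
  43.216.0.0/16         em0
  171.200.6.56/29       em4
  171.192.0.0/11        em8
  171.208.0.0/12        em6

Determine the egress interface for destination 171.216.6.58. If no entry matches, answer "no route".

Routes whose prefix contains 171.216.6.58:
  171.192.0.0/11 (171.192.0.0 - 171.223.255.255) -> em8
  171.208.0.0/12 (171.208.0.0 - 171.223.255.255) -> em6
More-specific entries that do NOT match:
  171.200.6.56/29 (171.200.6.56 - 171.200.6.63) does not contain 171.216.6.58
  171.216.22.0/24 (171.216.22.0 - 171.216.22.255) does not contain 171.216.6.58
  43.216.0.0/16 (43.216.0.0 - 43.216.255.255) does not contain 171.216.6.58
  171.220.0.0/15 (171.220.0.0 - 171.221.255.255) does not contain 171.216.6.58
Longest matching prefix is /12 -> interface em6.

em6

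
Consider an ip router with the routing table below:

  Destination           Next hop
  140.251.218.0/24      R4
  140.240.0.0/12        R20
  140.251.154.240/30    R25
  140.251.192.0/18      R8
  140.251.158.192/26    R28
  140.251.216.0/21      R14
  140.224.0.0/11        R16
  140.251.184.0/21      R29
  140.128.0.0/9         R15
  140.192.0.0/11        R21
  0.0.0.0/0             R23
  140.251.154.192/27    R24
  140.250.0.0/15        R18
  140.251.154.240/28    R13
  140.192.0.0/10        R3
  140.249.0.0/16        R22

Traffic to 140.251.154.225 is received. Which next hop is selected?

Routes whose prefix contains 140.251.154.225:
  0.0.0.0/0 (default, matches everything) -> R23
  140.128.0.0/9 (140.128.0.0 - 140.255.255.255) -> R15
  140.192.0.0/10 (140.192.0.0 - 140.255.255.255) -> R3
  140.224.0.0/11 (140.224.0.0 - 140.255.255.255) -> R16
  140.240.0.0/12 (140.240.0.0 - 140.255.255.255) -> R20
  140.250.0.0/15 (140.250.0.0 - 140.251.255.255) -> R18
More-specific entries that do NOT match:
  140.251.154.240/30 (140.251.154.240 - 140.251.154.243) does not contain 140.251.154.225
  140.251.154.240/28 (140.251.154.240 - 140.251.154.255) does not contain 140.251.154.225
  140.251.154.192/27 (140.251.154.192 - 140.251.154.223) does not contain 140.251.154.225
  140.251.158.192/26 (140.251.158.192 - 140.251.158.255) does not contain 140.251.154.225
  140.251.218.0/24 (140.251.218.0 - 140.251.218.255) does not contain 140.251.154.225
  140.251.216.0/21 (140.251.216.0 - 140.251.223.255) does not contain 140.251.154.225
  140.251.184.0/21 (140.251.184.0 - 140.251.191.255) does not contain 140.251.154.225
  140.251.192.0/18 (140.251.192.0 - 140.251.255.255) does not contain 140.251.154.225
  140.249.0.0/16 (140.249.0.0 - 140.249.255.255) does not contain 140.251.154.225
Longest matching prefix is /15 -> next hop R18.

R18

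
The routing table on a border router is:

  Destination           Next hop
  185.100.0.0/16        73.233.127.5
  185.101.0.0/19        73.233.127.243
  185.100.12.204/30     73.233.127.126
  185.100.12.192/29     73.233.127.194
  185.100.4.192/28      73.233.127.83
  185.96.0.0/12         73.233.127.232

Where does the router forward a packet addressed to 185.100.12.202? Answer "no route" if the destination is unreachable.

73.233.127.5

Routes whose prefix contains 185.100.12.202:
  185.96.0.0/12 (185.96.0.0 - 185.111.255.255) -> 73.233.127.232
  185.100.0.0/16 (185.100.0.0 - 185.100.255.255) -> 73.233.127.5
More-specific entries that do NOT match:
  185.100.12.204/30 (185.100.12.204 - 185.100.12.207) does not contain 185.100.12.202
  185.100.12.192/29 (185.100.12.192 - 185.100.12.199) does not contain 185.100.12.202
  185.100.4.192/28 (185.100.4.192 - 185.100.4.207) does not contain 185.100.12.202
  185.101.0.0/19 (185.101.0.0 - 185.101.31.255) does not contain 185.100.12.202
Longest matching prefix is /16 -> next hop 73.233.127.5.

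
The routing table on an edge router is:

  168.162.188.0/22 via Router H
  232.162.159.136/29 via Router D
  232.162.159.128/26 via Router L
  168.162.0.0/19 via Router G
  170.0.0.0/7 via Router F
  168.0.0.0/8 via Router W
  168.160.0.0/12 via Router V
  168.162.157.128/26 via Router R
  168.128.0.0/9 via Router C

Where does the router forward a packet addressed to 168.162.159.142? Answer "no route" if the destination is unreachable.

Routes whose prefix contains 168.162.159.142:
  168.0.0.0/8 (168.0.0.0 - 168.255.255.255) -> Router W
  168.128.0.0/9 (168.128.0.0 - 168.255.255.255) -> Router C
  168.160.0.0/12 (168.160.0.0 - 168.175.255.255) -> Router V
More-specific entries that do NOT match:
  232.162.159.136/29 (232.162.159.136 - 232.162.159.143) does not contain 168.162.159.142
  232.162.159.128/26 (232.162.159.128 - 232.162.159.191) does not contain 168.162.159.142
  168.162.157.128/26 (168.162.157.128 - 168.162.157.191) does not contain 168.162.159.142
  168.162.188.0/22 (168.162.188.0 - 168.162.191.255) does not contain 168.162.159.142
  168.162.0.0/19 (168.162.0.0 - 168.162.31.255) does not contain 168.162.159.142
Longest matching prefix is /12 -> next hop Router V.

Router V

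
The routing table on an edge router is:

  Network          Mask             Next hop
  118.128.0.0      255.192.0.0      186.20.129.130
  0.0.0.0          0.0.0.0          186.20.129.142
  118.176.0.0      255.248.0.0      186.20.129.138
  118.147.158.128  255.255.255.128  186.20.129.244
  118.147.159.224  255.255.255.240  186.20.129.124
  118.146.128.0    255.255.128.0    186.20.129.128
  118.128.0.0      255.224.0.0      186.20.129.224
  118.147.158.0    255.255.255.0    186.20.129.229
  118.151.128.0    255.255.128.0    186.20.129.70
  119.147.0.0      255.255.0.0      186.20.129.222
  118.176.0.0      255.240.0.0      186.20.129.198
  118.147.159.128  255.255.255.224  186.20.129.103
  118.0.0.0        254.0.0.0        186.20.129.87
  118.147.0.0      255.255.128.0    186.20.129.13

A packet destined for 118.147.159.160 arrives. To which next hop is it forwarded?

Routes whose prefix contains 118.147.159.160:
  0.0.0.0/0 (default, matches everything) -> 186.20.129.142
  118.0.0.0/7 (118.0.0.0 - 119.255.255.255) -> 186.20.129.87
  118.128.0.0/10 (118.128.0.0 - 118.191.255.255) -> 186.20.129.130
  118.128.0.0/11 (118.128.0.0 - 118.159.255.255) -> 186.20.129.224
More-specific entries that do NOT match:
  118.147.159.224/28 (118.147.159.224 - 118.147.159.239) does not contain 118.147.159.160
  118.147.159.128/27 (118.147.159.128 - 118.147.159.159) does not contain 118.147.159.160
  118.147.158.128/25 (118.147.158.128 - 118.147.158.255) does not contain 118.147.159.160
  118.147.158.0/24 (118.147.158.0 - 118.147.158.255) does not contain 118.147.159.160
  118.146.128.0/17 (118.146.128.0 - 118.146.255.255) does not contain 118.147.159.160
  118.151.128.0/17 (118.151.128.0 - 118.151.255.255) does not contain 118.147.159.160
  118.147.0.0/17 (118.147.0.0 - 118.147.127.255) does not contain 118.147.159.160
  119.147.0.0/16 (119.147.0.0 - 119.147.255.255) does not contain 118.147.159.160
  118.176.0.0/13 (118.176.0.0 - 118.183.255.255) does not contain 118.147.159.160
  118.176.0.0/12 (118.176.0.0 - 118.191.255.255) does not contain 118.147.159.160
Longest matching prefix is /11 -> next hop 186.20.129.224.

186.20.129.224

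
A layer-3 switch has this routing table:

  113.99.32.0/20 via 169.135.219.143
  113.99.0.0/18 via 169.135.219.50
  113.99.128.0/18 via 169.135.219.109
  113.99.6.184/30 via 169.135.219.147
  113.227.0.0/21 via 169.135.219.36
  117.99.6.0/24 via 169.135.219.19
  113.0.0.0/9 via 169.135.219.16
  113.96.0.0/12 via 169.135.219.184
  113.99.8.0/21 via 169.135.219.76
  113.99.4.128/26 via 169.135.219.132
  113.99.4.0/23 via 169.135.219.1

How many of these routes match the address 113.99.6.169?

Prefixes containing 113.99.6.169:
  113.0.0.0/9 (113.0.0.0 - 113.127.255.255)
  113.96.0.0/12 (113.96.0.0 - 113.111.255.255)
  113.99.0.0/18 (113.99.0.0 - 113.99.63.255)
Total matching entries: 3.

3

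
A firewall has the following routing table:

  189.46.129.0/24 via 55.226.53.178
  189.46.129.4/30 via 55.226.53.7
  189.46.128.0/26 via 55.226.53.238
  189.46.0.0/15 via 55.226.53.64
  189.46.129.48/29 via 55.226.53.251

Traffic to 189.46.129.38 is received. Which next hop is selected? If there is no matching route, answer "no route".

Routes whose prefix contains 189.46.129.38:
  189.46.0.0/15 (189.46.0.0 - 189.47.255.255) -> 55.226.53.64
  189.46.129.0/24 (189.46.129.0 - 189.46.129.255) -> 55.226.53.178
More-specific entries that do NOT match:
  189.46.129.4/30 (189.46.129.4 - 189.46.129.7) does not contain 189.46.129.38
  189.46.129.48/29 (189.46.129.48 - 189.46.129.55) does not contain 189.46.129.38
  189.46.128.0/26 (189.46.128.0 - 189.46.128.63) does not contain 189.46.129.38
Longest matching prefix is /24 -> next hop 55.226.53.178.

55.226.53.178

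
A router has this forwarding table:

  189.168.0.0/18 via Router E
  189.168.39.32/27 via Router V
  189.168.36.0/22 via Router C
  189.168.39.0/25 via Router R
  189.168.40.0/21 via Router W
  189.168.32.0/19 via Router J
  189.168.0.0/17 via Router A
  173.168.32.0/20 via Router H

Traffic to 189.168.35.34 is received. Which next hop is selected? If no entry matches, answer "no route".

Routes whose prefix contains 189.168.35.34:
  189.168.0.0/17 (189.168.0.0 - 189.168.127.255) -> Router A
  189.168.0.0/18 (189.168.0.0 - 189.168.63.255) -> Router E
  189.168.32.0/19 (189.168.32.0 - 189.168.63.255) -> Router J
More-specific entries that do NOT match:
  189.168.39.32/27 (189.168.39.32 - 189.168.39.63) does not contain 189.168.35.34
  189.168.39.0/25 (189.168.39.0 - 189.168.39.127) does not contain 189.168.35.34
  189.168.36.0/22 (189.168.36.0 - 189.168.39.255) does not contain 189.168.35.34
  189.168.40.0/21 (189.168.40.0 - 189.168.47.255) does not contain 189.168.35.34
  173.168.32.0/20 (173.168.32.0 - 173.168.47.255) does not contain 189.168.35.34
Longest matching prefix is /19 -> next hop Router J.

Router J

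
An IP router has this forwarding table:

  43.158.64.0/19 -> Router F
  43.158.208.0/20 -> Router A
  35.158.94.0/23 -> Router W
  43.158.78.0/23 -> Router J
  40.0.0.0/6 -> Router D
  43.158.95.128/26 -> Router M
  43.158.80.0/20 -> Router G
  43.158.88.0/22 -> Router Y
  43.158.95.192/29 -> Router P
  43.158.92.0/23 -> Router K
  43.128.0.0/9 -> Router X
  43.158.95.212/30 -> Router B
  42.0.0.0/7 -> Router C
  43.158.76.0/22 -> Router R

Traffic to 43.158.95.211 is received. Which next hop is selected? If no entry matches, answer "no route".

Routes whose prefix contains 43.158.95.211:
  40.0.0.0/6 (40.0.0.0 - 43.255.255.255) -> Router D
  42.0.0.0/7 (42.0.0.0 - 43.255.255.255) -> Router C
  43.128.0.0/9 (43.128.0.0 - 43.255.255.255) -> Router X
  43.158.64.0/19 (43.158.64.0 - 43.158.95.255) -> Router F
  43.158.80.0/20 (43.158.80.0 - 43.158.95.255) -> Router G
More-specific entries that do NOT match:
  43.158.95.212/30 (43.158.95.212 - 43.158.95.215) does not contain 43.158.95.211
  43.158.95.192/29 (43.158.95.192 - 43.158.95.199) does not contain 43.158.95.211
  43.158.95.128/26 (43.158.95.128 - 43.158.95.191) does not contain 43.158.95.211
  35.158.94.0/23 (35.158.94.0 - 35.158.95.255) does not contain 43.158.95.211
  43.158.78.0/23 (43.158.78.0 - 43.158.79.255) does not contain 43.158.95.211
  43.158.92.0/23 (43.158.92.0 - 43.158.93.255) does not contain 43.158.95.211
  43.158.88.0/22 (43.158.88.0 - 43.158.91.255) does not contain 43.158.95.211
  43.158.76.0/22 (43.158.76.0 - 43.158.79.255) does not contain 43.158.95.211
Longest matching prefix is /20 -> next hop Router G.

Router G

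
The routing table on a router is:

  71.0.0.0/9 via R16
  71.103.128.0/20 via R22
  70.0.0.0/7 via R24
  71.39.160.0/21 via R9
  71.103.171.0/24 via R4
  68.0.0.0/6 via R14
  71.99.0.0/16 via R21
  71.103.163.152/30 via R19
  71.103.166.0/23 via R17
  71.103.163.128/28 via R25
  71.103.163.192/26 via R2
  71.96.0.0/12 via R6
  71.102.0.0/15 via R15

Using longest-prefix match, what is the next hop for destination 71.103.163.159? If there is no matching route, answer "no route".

Routes whose prefix contains 71.103.163.159:
  68.0.0.0/6 (68.0.0.0 - 71.255.255.255) -> R14
  70.0.0.0/7 (70.0.0.0 - 71.255.255.255) -> R24
  71.0.0.0/9 (71.0.0.0 - 71.127.255.255) -> R16
  71.96.0.0/12 (71.96.0.0 - 71.111.255.255) -> R6
  71.102.0.0/15 (71.102.0.0 - 71.103.255.255) -> R15
More-specific entries that do NOT match:
  71.103.163.152/30 (71.103.163.152 - 71.103.163.155) does not contain 71.103.163.159
  71.103.163.128/28 (71.103.163.128 - 71.103.163.143) does not contain 71.103.163.159
  71.103.163.192/26 (71.103.163.192 - 71.103.163.255) does not contain 71.103.163.159
  71.103.171.0/24 (71.103.171.0 - 71.103.171.255) does not contain 71.103.163.159
  71.103.166.0/23 (71.103.166.0 - 71.103.167.255) does not contain 71.103.163.159
  71.39.160.0/21 (71.39.160.0 - 71.39.167.255) does not contain 71.103.163.159
  71.103.128.0/20 (71.103.128.0 - 71.103.143.255) does not contain 71.103.163.159
  71.99.0.0/16 (71.99.0.0 - 71.99.255.255) does not contain 71.103.163.159
Longest matching prefix is /15 -> next hop R15.

R15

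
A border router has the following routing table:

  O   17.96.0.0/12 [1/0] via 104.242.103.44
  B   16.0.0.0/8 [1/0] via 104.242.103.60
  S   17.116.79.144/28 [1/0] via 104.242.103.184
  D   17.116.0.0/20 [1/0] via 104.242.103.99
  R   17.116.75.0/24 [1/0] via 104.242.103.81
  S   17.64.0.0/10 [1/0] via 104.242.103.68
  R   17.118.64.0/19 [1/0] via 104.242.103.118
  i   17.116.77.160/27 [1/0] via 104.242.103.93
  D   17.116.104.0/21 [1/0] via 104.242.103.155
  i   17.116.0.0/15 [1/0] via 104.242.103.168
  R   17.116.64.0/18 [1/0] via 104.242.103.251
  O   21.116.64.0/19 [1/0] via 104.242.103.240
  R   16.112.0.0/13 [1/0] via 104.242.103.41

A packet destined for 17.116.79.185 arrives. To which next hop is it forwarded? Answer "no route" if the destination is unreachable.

104.242.103.251

Routes whose prefix contains 17.116.79.185:
  17.64.0.0/10 (17.64.0.0 - 17.127.255.255) -> 104.242.103.68
  17.116.0.0/15 (17.116.0.0 - 17.117.255.255) -> 104.242.103.168
  17.116.64.0/18 (17.116.64.0 - 17.116.127.255) -> 104.242.103.251
More-specific entries that do NOT match:
  17.116.79.144/28 (17.116.79.144 - 17.116.79.159) does not contain 17.116.79.185
  17.116.77.160/27 (17.116.77.160 - 17.116.77.191) does not contain 17.116.79.185
  17.116.75.0/24 (17.116.75.0 - 17.116.75.255) does not contain 17.116.79.185
  17.116.104.0/21 (17.116.104.0 - 17.116.111.255) does not contain 17.116.79.185
  17.116.0.0/20 (17.116.0.0 - 17.116.15.255) does not contain 17.116.79.185
  17.118.64.0/19 (17.118.64.0 - 17.118.95.255) does not contain 17.116.79.185
  21.116.64.0/19 (21.116.64.0 - 21.116.95.255) does not contain 17.116.79.185
Longest matching prefix is /18 -> next hop 104.242.103.251.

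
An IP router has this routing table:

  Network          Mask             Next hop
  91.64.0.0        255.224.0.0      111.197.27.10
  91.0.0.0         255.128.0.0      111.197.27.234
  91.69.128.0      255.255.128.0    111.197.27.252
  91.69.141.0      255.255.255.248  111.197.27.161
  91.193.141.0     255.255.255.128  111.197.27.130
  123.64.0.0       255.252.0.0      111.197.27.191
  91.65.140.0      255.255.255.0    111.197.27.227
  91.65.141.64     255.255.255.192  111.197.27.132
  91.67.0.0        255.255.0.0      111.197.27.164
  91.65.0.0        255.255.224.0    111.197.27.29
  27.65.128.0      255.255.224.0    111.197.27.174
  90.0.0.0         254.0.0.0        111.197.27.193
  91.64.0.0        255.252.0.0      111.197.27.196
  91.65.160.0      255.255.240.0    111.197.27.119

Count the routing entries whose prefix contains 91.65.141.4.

Prefixes containing 91.65.141.4:
  90.0.0.0/7 (90.0.0.0 - 91.255.255.255)
  91.0.0.0/9 (91.0.0.0 - 91.127.255.255)
  91.64.0.0/11 (91.64.0.0 - 91.95.255.255)
  91.64.0.0/14 (91.64.0.0 - 91.67.255.255)
Total matching entries: 4.

4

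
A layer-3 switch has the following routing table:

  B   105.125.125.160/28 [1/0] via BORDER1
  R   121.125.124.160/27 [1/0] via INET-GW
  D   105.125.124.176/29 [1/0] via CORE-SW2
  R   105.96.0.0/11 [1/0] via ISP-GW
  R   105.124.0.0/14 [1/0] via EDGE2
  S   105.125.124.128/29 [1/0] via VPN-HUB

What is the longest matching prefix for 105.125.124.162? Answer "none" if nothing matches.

105.124.0.0/14

Entries matching 105.125.124.162:
  105.96.0.0/11 (105.96.0.0 - 105.127.255.255)
  105.124.0.0/14 (105.124.0.0 - 105.127.255.255)
Most specific is 105.124.0.0/14.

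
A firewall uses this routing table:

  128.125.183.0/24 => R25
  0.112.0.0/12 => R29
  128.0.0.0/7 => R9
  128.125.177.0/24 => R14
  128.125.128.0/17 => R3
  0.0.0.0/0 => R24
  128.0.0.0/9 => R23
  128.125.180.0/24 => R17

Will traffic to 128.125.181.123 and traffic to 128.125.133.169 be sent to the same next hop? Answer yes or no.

128.125.181.123: longest match 128.125.128.0/17 -> R3
128.125.133.169: longest match 128.125.128.0/17 -> R3

yes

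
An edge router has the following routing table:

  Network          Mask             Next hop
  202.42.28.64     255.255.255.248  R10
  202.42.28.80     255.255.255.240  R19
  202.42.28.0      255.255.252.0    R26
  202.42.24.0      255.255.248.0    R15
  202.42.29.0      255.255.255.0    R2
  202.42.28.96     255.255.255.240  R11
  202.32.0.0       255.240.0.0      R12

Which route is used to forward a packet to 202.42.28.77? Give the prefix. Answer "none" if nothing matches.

Entries matching 202.42.28.77:
  202.32.0.0/12 (202.32.0.0 - 202.47.255.255)
  202.42.24.0/21 (202.42.24.0 - 202.42.31.255)
  202.42.28.0/22 (202.42.28.0 - 202.42.31.255)
Most specific is 202.42.28.0/22.

202.42.28.0/22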